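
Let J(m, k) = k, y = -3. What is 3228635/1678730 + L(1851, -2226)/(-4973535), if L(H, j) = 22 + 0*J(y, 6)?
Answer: 3211538448533/1669844482110 ≈ 1.9233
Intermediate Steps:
L(H, j) = 22 (L(H, j) = 22 + 0*6 = 22 + 0 = 22)
3228635/1678730 + L(1851, -2226)/(-4973535) = 3228635/1678730 + 22/(-4973535) = 3228635*(1/1678730) + 22*(-1/4973535) = 645727/335746 - 22/4973535 = 3211538448533/1669844482110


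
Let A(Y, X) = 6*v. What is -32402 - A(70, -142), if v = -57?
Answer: -32060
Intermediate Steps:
A(Y, X) = -342 (A(Y, X) = 6*(-57) = -342)
-32402 - A(70, -142) = -32402 - 1*(-342) = -32402 + 342 = -32060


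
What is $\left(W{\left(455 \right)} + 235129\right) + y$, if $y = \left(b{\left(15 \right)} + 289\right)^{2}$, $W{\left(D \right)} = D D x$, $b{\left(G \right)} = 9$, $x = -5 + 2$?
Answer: $-297142$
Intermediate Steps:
$x = -3$
$W{\left(D \right)} = - 3 D^{2}$ ($W{\left(D \right)} = D D \left(-3\right) = D^{2} \left(-3\right) = - 3 D^{2}$)
$y = 88804$ ($y = \left(9 + 289\right)^{2} = 298^{2} = 88804$)
$\left(W{\left(455 \right)} + 235129\right) + y = \left(- 3 \cdot 455^{2} + 235129\right) + 88804 = \left(\left(-3\right) 207025 + 235129\right) + 88804 = \left(-621075 + 235129\right) + 88804 = -385946 + 88804 = -297142$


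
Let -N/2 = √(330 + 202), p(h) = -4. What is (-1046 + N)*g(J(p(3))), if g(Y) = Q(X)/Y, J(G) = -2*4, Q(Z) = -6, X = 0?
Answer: -1569/2 - 3*√133 ≈ -819.10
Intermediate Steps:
N = -4*√133 (N = -2*√(330 + 202) = -4*√133 ≈ -46.130)
J(G) = -8
g(Y) = -6/Y
(-1046 + N)*g(J(p(3))) = (-1046 - 4*√133)*(-6/(-8)) = (-1046 - 4*√133)*(-6*(-⅛)) = (-1046 - 4*√133)*(¾) = -1569/2 - 3*√133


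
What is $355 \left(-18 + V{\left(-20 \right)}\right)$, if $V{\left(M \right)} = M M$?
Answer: $135610$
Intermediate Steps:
$V{\left(M \right)} = M^{2}$
$355 \left(-18 + V{\left(-20 \right)}\right) = 355 \left(-18 + \left(-20\right)^{2}\right) = 355 \left(-18 + 400\right) = 355 \cdot 382 = 135610$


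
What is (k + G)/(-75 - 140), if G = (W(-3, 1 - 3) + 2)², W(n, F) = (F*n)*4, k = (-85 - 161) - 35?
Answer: -79/43 ≈ -1.8372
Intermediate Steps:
k = -281 (k = -246 - 35 = -281)
W(n, F) = 4*F*n
G = 676 (G = (4*(1 - 3)*(-3) + 2)² = (4*(-2)*(-3) + 2)² = (24 + 2)² = 26² = 676)
(k + G)/(-75 - 140) = (-281 + 676)/(-75 - 140) = 395/(-215) = 395*(-1/215) = -79/43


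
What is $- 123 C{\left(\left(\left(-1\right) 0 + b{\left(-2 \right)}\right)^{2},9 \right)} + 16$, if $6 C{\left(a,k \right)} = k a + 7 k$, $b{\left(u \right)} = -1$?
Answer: $-1460$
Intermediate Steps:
$C{\left(a,k \right)} = \frac{7 k}{6} + \frac{a k}{6}$ ($C{\left(a,k \right)} = \frac{k a + 7 k}{6} = \frac{a k + 7 k}{6} = \frac{7 k + a k}{6} = \frac{7 k}{6} + \frac{a k}{6}$)
$- 123 C{\left(\left(\left(-1\right) 0 + b{\left(-2 \right)}\right)^{2},9 \right)} + 16 = - 123 \cdot \frac{1}{6} \cdot 9 \left(7 + \left(\left(-1\right) 0 - 1\right)^{2}\right) + 16 = - 123 \cdot \frac{1}{6} \cdot 9 \left(7 + \left(0 - 1\right)^{2}\right) + 16 = - 123 \cdot \frac{1}{6} \cdot 9 \left(7 + \left(-1\right)^{2}\right) + 16 = - 123 \cdot \frac{1}{6} \cdot 9 \left(7 + 1\right) + 16 = - 123 \cdot \frac{1}{6} \cdot 9 \cdot 8 + 16 = \left(-123\right) 12 + 16 = -1476 + 16 = -1460$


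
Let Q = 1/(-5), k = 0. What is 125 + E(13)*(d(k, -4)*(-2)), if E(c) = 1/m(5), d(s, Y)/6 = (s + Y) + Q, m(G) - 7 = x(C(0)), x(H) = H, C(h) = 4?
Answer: 7127/55 ≈ 129.58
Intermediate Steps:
m(G) = 11 (m(G) = 7 + 4 = 11)
Q = -⅕ ≈ -0.20000
d(s, Y) = -6/5 + 6*Y + 6*s (d(s, Y) = 6*((s + Y) - ⅕) = 6*((Y + s) - ⅕) = 6*(-⅕ + Y + s) = -6/5 + 6*Y + 6*s)
E(c) = 1/11
125 + E(13)*(d(k, -4)*(-2)) = 125 + ((-6/5 + 6*(-4) + 6*0)*(-2))/11 = 125 + ((-6/5 - 24 + 0)*(-2))/11 = 125 + (-126/5*(-2))/11 = 125 + (1/11)*(252/5) = 125 + 252/55 = 7127/55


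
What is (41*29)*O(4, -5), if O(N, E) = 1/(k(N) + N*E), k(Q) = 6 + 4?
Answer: -1189/10 ≈ -118.90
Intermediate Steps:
k(Q) = 10
O(N, E) = 1/(10 + E*N) (O(N, E) = 1/(10 + N*E) = 1/(10 + E*N))
(41*29)*O(4, -5) = (41*29)/(10 - 5*4) = 1189/(10 - 20) = 1189/(-10) = 1189*(-⅒) = -1189/10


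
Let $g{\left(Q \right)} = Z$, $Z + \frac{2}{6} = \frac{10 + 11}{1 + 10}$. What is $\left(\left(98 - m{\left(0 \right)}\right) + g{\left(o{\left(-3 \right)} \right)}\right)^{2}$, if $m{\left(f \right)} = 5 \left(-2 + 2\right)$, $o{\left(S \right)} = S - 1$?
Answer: $\frac{10797796}{1089} \approx 9915.3$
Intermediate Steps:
$o{\left(S \right)} = -1 + S$ ($o{\left(S \right)} = S - 1 = -1 + S$)
$m{\left(f \right)} = 0$ ($m{\left(f \right)} = 5 \cdot 0 = 0$)
$Z = \frac{52}{33}$ ($Z = - \frac{1}{3} + \frac{10 + 11}{1 + 10} = - \frac{1}{3} + \frac{21}{11} = \frac{52}{33} \approx 1.5758$)
$g{\left(Q \right)} = \frac{52}{33}$
$\left(\left(98 - m{\left(0 \right)}\right) + g{\left(o{\left(-3 \right)} \right)}\right)^{2} = \left(\left(98 - 0\right) + \frac{52}{33}\right)^{2} = \left(\left(98 + 0\right) + \frac{52}{33}\right)^{2} = \left(98 + \frac{52}{33}\right)^{2} = \left(\frac{3286}{33}\right)^{2} = \frac{10797796}{1089}$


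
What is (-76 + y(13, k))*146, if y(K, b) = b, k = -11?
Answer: -12702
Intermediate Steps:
(-76 + y(13, k))*146 = (-76 - 11)*146 = -87*146 = -12702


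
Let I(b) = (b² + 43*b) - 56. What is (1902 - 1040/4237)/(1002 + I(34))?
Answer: 4028867/7550334 ≈ 0.53360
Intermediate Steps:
I(b) = -56 + b² + 43*b
(1902 - 1040/4237)/(1002 + I(34)) = (1902 - 1040/4237)/(1002 + (-56 + 34² + 43*34)) = (1902 - 1040*1/4237)/(1002 + (-56 + 1156 + 1462)) = (1902 - 1040/4237)/(1002 + 2562) = (8057734/4237)/3564 = (8057734/4237)*(1/3564) = 4028867/7550334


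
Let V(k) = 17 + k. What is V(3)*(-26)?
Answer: -520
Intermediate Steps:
V(3)*(-26) = (17 + 3)*(-26) = 20*(-26) = -520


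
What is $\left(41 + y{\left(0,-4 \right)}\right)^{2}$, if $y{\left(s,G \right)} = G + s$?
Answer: $1369$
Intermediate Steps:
$\left(41 + y{\left(0,-4 \right)}\right)^{2} = \left(41 + \left(-4 + 0\right)\right)^{2} = \left(41 - 4\right)^{2} = 37^{2} = 1369$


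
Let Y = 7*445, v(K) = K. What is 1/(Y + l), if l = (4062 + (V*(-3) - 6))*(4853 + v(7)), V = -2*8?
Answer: 1/19948555 ≈ 5.0129e-8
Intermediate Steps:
V = -16
Y = 3115
l = 19945440 (l = (4062 + (-16*(-3) - 6))*(4853 + 7) = (4062 + (48 - 6))*4860 = (4062 + 42)*4860 = 4104*4860 = 19945440)
1/(Y + l) = 1/(3115 + 19945440) = 1/19948555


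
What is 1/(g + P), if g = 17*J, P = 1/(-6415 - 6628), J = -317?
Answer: -13043/70288728 ≈ -0.00018556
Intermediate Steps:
P = -1/13043 (P = 1/(-13043) = -1/13043 ≈ -7.6670e-5)
g = -5389 (g = 17*(-317) = -5389)
1/(g + P) = 1/(-5389 - 1/13043) = 1/(-70288728/13043) = -13043/70288728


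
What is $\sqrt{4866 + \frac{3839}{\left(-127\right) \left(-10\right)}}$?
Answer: $\frac{\sqrt{7853246930}}{1270} \approx 69.778$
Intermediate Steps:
$\sqrt{4866 + \frac{3839}{\left(-127\right) \left(-10\right)}} = \sqrt{4866 + \frac{3839}{1270}} = \sqrt{\frac{6183659}{1270}} = \frac{\sqrt{7853246930}}{1270}$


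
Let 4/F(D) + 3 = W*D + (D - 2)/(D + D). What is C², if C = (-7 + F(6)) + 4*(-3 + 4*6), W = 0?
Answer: 22801/4 ≈ 5700.3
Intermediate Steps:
F(D) = 4/(-3 + (-2 + D)/(2*D)) (F(D) = 4/(-3 + (0*D + (D - 2)/(D + D))) = 4/(-3 + (0 + (-2 + D)/((2*D)))) = 4/(-3 + (0 + (-2 + D)*(1/(2*D)))) = 4/(-3 + (0 + (-2 + D)/(2*D))) = 4/(-3 + (-2 + D)/(2*D)))
C = 151/2 (C = (-7 - 8*6/(2 + 5*6)) + 4*(-3 + 4*6) = (-7 - 8*6/(2 + 30)) + 4*(-3 + 24) = (-7 - 8*6/32) + 4*21 = (-7 - 8*6*1/32) + 84 = (-7 - 3/2) + 84 = -17/2 + 84 = 151/2 ≈ 75.500)
C² = (151/2)² = 22801/4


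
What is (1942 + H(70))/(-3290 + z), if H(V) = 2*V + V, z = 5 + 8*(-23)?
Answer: -2152/3469 ≈ -0.62035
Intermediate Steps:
z = -179 (z = 5 - 184 = -179)
H(V) = 3*V
(1942 + H(70))/(-3290 + z) = (1942 + 3*70)/(-3290 - 179) = (1942 + 210)/(-3469) = 2152*(-1/3469) = -2152/3469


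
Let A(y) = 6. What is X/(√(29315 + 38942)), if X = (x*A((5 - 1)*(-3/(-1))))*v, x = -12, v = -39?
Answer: 2808*√1393/9751 ≈ 10.748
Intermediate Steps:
X = 2808 (X = -12*6*(-39) = -72*(-39) = 2808)
X/(√(29315 + 38942)) = 2808/(√(29315 + 38942)) = 2808/(√68257) = 2808/((7*√1393)) = 2808*(√1393/9751) = 2808*√1393/9751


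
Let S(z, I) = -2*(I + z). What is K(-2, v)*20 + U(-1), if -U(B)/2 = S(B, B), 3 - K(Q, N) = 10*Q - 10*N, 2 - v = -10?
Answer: 2852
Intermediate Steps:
S(z, I) = -2*I - 2*z
v = 12 (v = 2 - 1*(-10) = 2 + 10 = 12)
K(Q, N) = 3 - 10*Q + 10*N (K(Q, N) = 3 - (10*Q - 10*N) = 3 - (-10*N + 10*Q) = 3 + (-10*Q + 10*N) = 3 - 10*Q + 10*N)
U(B) = 8*B (U(B) = -2*(-2*B - 2*B) = -(-8)*B = 8*B)
K(-2, v)*20 + U(-1) = (3 - 10*(-2) + 10*12)*20 + 8*(-1) = (3 + 20 + 120)*20 - 8 = 143*20 - 8 = 2860 - 8 = 2852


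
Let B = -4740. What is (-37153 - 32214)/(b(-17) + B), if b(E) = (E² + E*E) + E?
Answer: 69367/4179 ≈ 16.599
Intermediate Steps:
b(E) = E + 2*E² (b(E) = (E² + E²) + E = 2*E² + E = E + 2*E²)
(-37153 - 32214)/(b(-17) + B) = (-37153 - 32214)/(-17*(1 + 2*(-17)) - 4740) = -69367/(-17*(1 - 34) - 4740) = -69367/(-17*(-33) - 4740) = -69367/(561 - 4740) = -69367/(-4179) = -69367*(-1/4179) = 69367/4179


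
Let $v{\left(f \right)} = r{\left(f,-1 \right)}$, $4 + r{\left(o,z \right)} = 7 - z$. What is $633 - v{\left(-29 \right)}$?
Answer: $629$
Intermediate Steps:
$r{\left(o,z \right)} = 3 - z$ ($r{\left(o,z \right)} = -4 - \left(-7 + z\right) = 3 - z$)
$v{\left(f \right)} = 4$ ($v{\left(f \right)} = 3 - -1 = 3 + 1 = 4$)
$633 - v{\left(-29 \right)} = 633 - 4 = 629$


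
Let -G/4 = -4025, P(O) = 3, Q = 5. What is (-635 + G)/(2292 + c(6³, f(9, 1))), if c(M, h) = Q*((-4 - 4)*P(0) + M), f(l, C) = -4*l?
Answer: 5155/1084 ≈ 4.7555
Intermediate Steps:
G = 16100 (G = -4*(-4025) = 16100)
c(M, h) = -120 + 5*M (c(M, h) = 5*((-4 - 4)*3 + M) = 5*(-8*3 + M) = 5*(-24 + M) = -120 + 5*M)
(-635 + G)/(2292 + c(6³, f(9, 1))) = (-635 + 16100)/(2292 + (-120 + 5*6³)) = 15465/(2292 + (-120 + 5*216)) = 15465/(2292 + (-120 + 1080)) = 15465/(2292 + 960) = 15465/3252 = 15465*(1/3252) = 5155/1084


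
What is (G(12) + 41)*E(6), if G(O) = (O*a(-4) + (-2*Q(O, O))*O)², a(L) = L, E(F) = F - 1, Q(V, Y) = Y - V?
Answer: 11725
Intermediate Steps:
E(F) = -1 + F
G(O) = 16*O² (G(O) = (O*(-4) + (-2*(O - O))*O)² = (-4*O + (-2*0)*O)² = (-4*O + 0*O)² = (-4*O + 0)² = (-4*O)² = 16*O²)
(G(12) + 41)*E(6) = (16*12² + 41)*(-1 + 6) = (16*144 + 41)*5 = (2304 + 41)*5 = 2345*5 = 11725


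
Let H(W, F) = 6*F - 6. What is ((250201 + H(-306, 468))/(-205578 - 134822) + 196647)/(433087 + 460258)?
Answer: 66938385797/304094638000 ≈ 0.22012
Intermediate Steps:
H(W, F) = -6 + 6*F
((250201 + H(-306, 468))/(-205578 - 134822) + 196647)/(433087 + 460258) = ((250201 + (-6 + 6*468))/(-205578 - 134822) + 196647)/(433087 + 460258) = ((250201 + (-6 + 2808))/(-340400) + 196647)/893345 = ((250201 + 2802)*(-1/340400) + 196647)*(1/893345) = (253003*(-1/340400) + 196647)*(1/893345) = (-253003/340400 + 196647)*(1/893345) = (66938385797/340400)*(1/893345) = 66938385797/304094638000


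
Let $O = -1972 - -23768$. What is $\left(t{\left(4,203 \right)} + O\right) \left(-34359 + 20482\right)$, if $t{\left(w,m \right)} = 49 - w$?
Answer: $-303087557$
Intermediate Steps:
$O = 21796$ ($O = -1972 + 23768 = 21796$)
$\left(t{\left(4,203 \right)} + O\right) \left(-34359 + 20482\right) = \left(\left(49 - 4\right) + 21796\right) \left(-34359 + 20482\right) = \left(\left(49 - 4\right) + 21796\right) \left(-13877\right) = \left(45 + 21796\right) \left(-13877\right) = 21841 \left(-13877\right) = -303087557$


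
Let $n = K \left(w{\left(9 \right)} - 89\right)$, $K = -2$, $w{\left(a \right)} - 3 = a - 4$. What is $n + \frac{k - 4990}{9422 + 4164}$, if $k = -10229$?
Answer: $\frac{2185713}{13586} \approx 160.88$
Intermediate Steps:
$w{\left(a \right)} = -1 + a$ ($w{\left(a \right)} = 3 + \left(a - 4\right) = 3 + \left(-4 + a\right) = -1 + a$)
$n = 162$ ($n = - 2 \left(\left(-1 + 9\right) - 89\right) = - 2 \left(8 - 89\right) = \left(-2\right) \left(-81\right) = 162$)
$n + \frac{k - 4990}{9422 + 4164} = 162 + \frac{-10229 - 4990}{9422 + 4164} = 162 - \frac{15219}{13586} = \frac{2185713}{13586}$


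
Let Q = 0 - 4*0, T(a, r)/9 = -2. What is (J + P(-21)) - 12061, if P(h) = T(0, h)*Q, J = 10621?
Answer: -1440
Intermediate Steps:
T(a, r) = -18 (T(a, r) = 9*(-2) = -18)
Q = 0 (Q = 0 + 0 = 0)
P(h) = 0 (P(h) = -18*0 = 0)
(J + P(-21)) - 12061 = (10621 + 0) - 12061 = 10621 - 12061 = -1440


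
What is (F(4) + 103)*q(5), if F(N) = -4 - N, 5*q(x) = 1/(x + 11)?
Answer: 19/16 ≈ 1.1875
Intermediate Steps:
q(x) = 1/(5*(11 + x)) (q(x) = 1/(5*(x + 11)) = 1/(5*(11 + x)))
(F(4) + 103)*q(5) = ((-4 - 1*4) + 103)*(1/(5*(11 + 5))) = ((-4 - 4) + 103)*((⅕)/16) = (-8 + 103)*((⅕)*(1/16)) = 95*(1/80) = 19/16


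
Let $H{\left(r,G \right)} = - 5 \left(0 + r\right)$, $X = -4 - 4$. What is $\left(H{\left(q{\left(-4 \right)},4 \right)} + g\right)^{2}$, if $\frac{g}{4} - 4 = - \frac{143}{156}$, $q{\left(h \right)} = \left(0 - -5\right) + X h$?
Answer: $\frac{268324}{9} \approx 29814.0$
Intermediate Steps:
$X = -8$
$q{\left(h \right)} = 5 - 8 h$ ($q{\left(h \right)} = \left(0 - -5\right) - 8 h = \left(0 + 5\right) - 8 h = 5 - 8 h$)
$H{\left(r,G \right)} = - 5 r$
$g = \frac{37}{3}$ ($g = 16 + 4 \left(- \frac{143}{156}\right) = 16 + 4 \left(\left(-143\right) \frac{1}{156}\right) = 16 + 4 \left(- \frac{11}{12}\right) = 16 - \frac{11}{3} = \frac{37}{3} \approx 12.333$)
$\left(H{\left(q{\left(-4 \right)},4 \right)} + g\right)^{2} = \left(- 5 \left(5 - -32\right) + \frac{37}{3}\right)^{2} = \left(- 5 \left(5 + 32\right) + \frac{37}{3}\right)^{2} = \left(\left(-5\right) 37 + \frac{37}{3}\right)^{2} = \left(-185 + \frac{37}{3}\right)^{2} = \left(- \frac{518}{3}\right)^{2} = \frac{268324}{9}$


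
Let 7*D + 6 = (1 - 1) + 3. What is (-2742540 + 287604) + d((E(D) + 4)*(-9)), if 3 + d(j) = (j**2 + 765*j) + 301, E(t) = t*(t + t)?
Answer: -5962072472/2401 ≈ -2.4832e+6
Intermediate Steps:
D = -3/7 (D = -6/7 + ((1 - 1) + 3)/7 = -6/7 + (0 + 3)/7 = -6/7 + (1/7)*3 = -6/7 + 3/7 = -3/7 ≈ -0.42857)
E(t) = 2*t**2 (E(t) = t*(2*t) = 2*t**2)
d(j) = 298 + j**2 + 765*j (d(j) = -3 + ((j**2 + 765*j) + 301) = -3 + (301 + j**2 + 765*j) = 298 + j**2 + 765*j)
(-2742540 + 287604) + d((E(D) + 4)*(-9)) = (-2742540 + 287604) + (298 + ((2*(-3/7)**2 + 4)*(-9))**2 + 765*((2*(-3/7)**2 + 4)*(-9))) = -2454936 + (298 + ((2*(9/49) + 4)*(-9))**2 + 765*((2*(9/49) + 4)*(-9))) = -2454936 + (298 + ((18/49 + 4)*(-9))**2 + 765*((18/49 + 4)*(-9))) = -2454936 + (298 + ((214/49)*(-9))**2 + 765*((214/49)*(-9))) = -2454936 + (298 + (-1926/49)**2 + 765*(-1926/49)) = -2454936 + (298 + 3709476/2401 - 1473390/49) = -2454936 - 67771136/2401 = -5962072472/2401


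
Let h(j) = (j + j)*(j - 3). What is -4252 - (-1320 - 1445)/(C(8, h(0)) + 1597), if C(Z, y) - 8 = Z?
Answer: -6855711/1613 ≈ -4250.3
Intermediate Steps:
h(j) = 2*j*(-3 + j) (h(j) = (2*j)*(-3 + j) = 2*j*(-3 + j))
C(Z, y) = 8 + Z
-4252 - (-1320 - 1445)/(C(8, h(0)) + 1597) = -4252 - (-1320 - 1445)/((8 + 8) + 1597) = -4252 - (-2765)/(16 + 1597) = -4252 - (-2765)/1613 = -4252 - 1*(-2765/1613) = -4252 + 2765/1613 = -6855711/1613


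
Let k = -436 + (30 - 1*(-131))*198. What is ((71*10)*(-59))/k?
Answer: -20945/15721 ≈ -1.3323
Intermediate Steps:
k = 31442 (k = -436 + (30 + 131)*198 = -436 + 161*198 = -436 + 31878 = 31442)
((71*10)*(-59))/k = ((71*10)*(-59))/31442 = (710*(-59))*(1/31442) = -41890*1/31442 = -20945/15721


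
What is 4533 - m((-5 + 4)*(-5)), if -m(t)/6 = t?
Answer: 4563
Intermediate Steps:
m(t) = -6*t
4533 - m((-5 + 4)*(-5)) = 4533 - (-6)*(-5 + 4)*(-5) = 4533 - (-6)*(-1*(-5)) = 4533 - (-6)*5 = 4533 - 1*(-30) = 4533 + 30 = 4563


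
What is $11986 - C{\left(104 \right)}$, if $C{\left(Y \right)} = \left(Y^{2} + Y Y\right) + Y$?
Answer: $-9750$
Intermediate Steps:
$C{\left(Y \right)} = Y + 2 Y^{2}$ ($C{\left(Y \right)} = \left(Y^{2} + Y^{2}\right) + Y = 2 Y^{2} + Y = Y + 2 Y^{2}$)
$11986 - C{\left(104 \right)} = 11986 - 104 \left(1 + 2 \cdot 104\right) = 11986 - 104 \left(1 + 208\right) = 11986 - 104 \cdot 209 = 11986 - 21736 = -9750$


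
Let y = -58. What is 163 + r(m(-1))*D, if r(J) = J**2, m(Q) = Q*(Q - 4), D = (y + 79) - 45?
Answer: -437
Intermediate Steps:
D = -24 (D = (-58 + 79) - 45 = 21 - 45 = -24)
m(Q) = Q*(-4 + Q)
163 + r(m(-1))*D = 163 + (-(-4 - 1))**2*(-24) = 163 + (-1*(-5))**2*(-24) = 163 + 5**2*(-24) = 163 + 25*(-24) = 163 - 600 = -437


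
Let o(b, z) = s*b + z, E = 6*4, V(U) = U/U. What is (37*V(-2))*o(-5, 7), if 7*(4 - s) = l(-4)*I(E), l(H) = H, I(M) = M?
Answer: -21127/7 ≈ -3018.1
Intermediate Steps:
V(U) = 1
E = 24
s = 124/7 (s = 4 - (-4)*24/7 = 4 - 1/7*(-96) = 4 + 96/7 = 124/7 ≈ 17.714)
o(b, z) = z + 124*b/7 (o(b, z) = 124*b/7 + z = z + 124*b/7)
(37*V(-2))*o(-5, 7) = (37*1)*(7 + (124/7)*(-5)) = 37*(7 - 620/7) = 37*(-571/7) = -21127/7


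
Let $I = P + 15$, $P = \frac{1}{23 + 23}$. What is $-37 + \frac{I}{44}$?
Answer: $- \frac{74197}{2024} \approx -36.659$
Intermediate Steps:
$P = \frac{1}{46} \approx 0.021739$
$I = \frac{691}{46}$ ($I = \frac{1}{46} + 15 = \frac{691}{46} \approx 15.022$)
$-37 + \frac{I}{44} = -37 + \frac{691}{46 \cdot 44} = -37 + \frac{691}{46} \cdot \frac{1}{44} = -37 + \frac{691}{2024} = - \frac{74197}{2024}$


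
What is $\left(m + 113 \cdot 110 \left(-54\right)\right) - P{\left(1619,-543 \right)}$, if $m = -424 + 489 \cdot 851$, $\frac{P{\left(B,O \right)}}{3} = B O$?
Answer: $2381846$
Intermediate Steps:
$P{\left(B,O \right)} = 3 B O$
$m = 415715$ ($m = -424 + 416139 = 415715$)
$\left(m + 113 \cdot 110 \left(-54\right)\right) - P{\left(1619,-543 \right)} = \left(415715 + 113 \cdot 110 \left(-54\right)\right) - 3 \cdot 1619 \left(-543\right) = \left(415715 + 12430 \left(-54\right)\right) - -2637351 = \left(415715 - 671220\right) + 2637351 = -255505 + 2637351 = 2381846$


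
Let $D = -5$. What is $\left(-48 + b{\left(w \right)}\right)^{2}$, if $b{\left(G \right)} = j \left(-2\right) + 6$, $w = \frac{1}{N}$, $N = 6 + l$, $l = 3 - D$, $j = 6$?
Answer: $2916$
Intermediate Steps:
$l = 8$ ($l = 3 - -5 = 3 + 5 = 8$)
$N = 14$ ($N = 6 + 8 = 14$)
$w = \frac{1}{14} \approx 0.071429$
$b{\left(G \right)} = -6$ ($b{\left(G \right)} = 6 \left(-2\right) + 6 = -12 + 6 = -6$)
$\left(-48 + b{\left(w \right)}\right)^{2} = \left(-48 - 6\right)^{2} = \left(-54\right)^{2} = 2916$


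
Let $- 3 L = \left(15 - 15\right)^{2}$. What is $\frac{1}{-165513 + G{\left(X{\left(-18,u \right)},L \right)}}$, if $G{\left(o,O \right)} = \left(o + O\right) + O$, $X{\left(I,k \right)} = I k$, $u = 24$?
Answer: $- \frac{1}{165945} \approx -6.0261 \cdot 10^{-6}$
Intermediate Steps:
$L = 0$ ($L = - \frac{\left(15 - 15\right)^{2}}{3} = - \frac{0^{2}}{3} = \left(- \frac{1}{3}\right) 0 = 0$)
$G{\left(o,O \right)} = o + 2 O$ ($G{\left(o,O \right)} = \left(O + o\right) + O = o + 2 O$)
$\frac{1}{-165513 + G{\left(X{\left(-18,u \right)},L \right)}} = \frac{1}{-165513 + \left(\left(-18\right) 24 + 2 \cdot 0\right)} = \frac{1}{-165513 + \left(-432 + 0\right)} = \frac{1}{-165513 - 432} = \frac{1}{-165945} = - \frac{1}{165945}$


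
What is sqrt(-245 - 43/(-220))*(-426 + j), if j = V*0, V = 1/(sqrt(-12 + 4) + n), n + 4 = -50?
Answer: -213*I*sqrt(2962135)/55 ≈ -6665.3*I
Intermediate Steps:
n = -54 (n = -4 - 50 = -54)
V = 1/(-54 + 2*I*sqrt(2)) (V = 1/(sqrt(-12 + 4) - 54) = 1/(sqrt(-8) - 54) = 1/(2*I*sqrt(2) - 54) = 1/(-54 + 2*I*sqrt(2)) ≈ -0.018468 - 0.00096731*I)
j = 0 (j = (-27/1462 - I*sqrt(2)/1462)*0 = 0)
sqrt(-245 - 43/(-220))*(-426 + j) = sqrt(-245 - 43/(-220))*(-426 + 0) = sqrt(-245 - 43*(-1/220))*(-426) = sqrt(-245 + 43/220)*(-426) = sqrt(-53857/220)*(-426) = (I*sqrt(2962135)/110)*(-426) = -213*I*sqrt(2962135)/55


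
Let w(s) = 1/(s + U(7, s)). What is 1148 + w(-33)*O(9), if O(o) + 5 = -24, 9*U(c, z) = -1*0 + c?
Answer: 11489/10 ≈ 1148.9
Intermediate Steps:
U(c, z) = c/9 (U(c, z) = (-1*0 + c)/9 = (0 + c)/9 = c/9)
w(s) = 1/(7/9 + s) (w(s) = 1/(s + (⅑)*7) = 1/(s + 7/9) = 1/(7/9 + s))
O(o) = -29 (O(o) = -5 - 24 = -29)
1148 + w(-33)*O(9) = 1148 + (9/(7 + 9*(-33)))*(-29) = 1148 + (9/(7 - 297))*(-29) = 1148 + (9/(-290))*(-29) = 1148 + (9*(-1/290))*(-29) = 1148 - 9/290*(-29) = 1148 + 9/10 = 11489/10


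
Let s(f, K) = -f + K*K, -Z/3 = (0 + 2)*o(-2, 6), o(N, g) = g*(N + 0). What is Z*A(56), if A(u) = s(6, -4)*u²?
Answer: 2257920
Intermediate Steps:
o(N, g) = N*g (o(N, g) = g*N = N*g)
Z = 72 (Z = -3*(0 + 2)*(-2*6) = -6*(-12) = -3*(-24) = 72)
s(f, K) = K² - f (s(f, K) = -f + K² = K² - f)
A(u) = 10*u² (A(u) = ((-4)² - 1*6)*u² = (16 - 6)*u² = 10*u²)
Z*A(56) = 72*(10*56²) = 72*(10*3136) = 72*31360 = 2257920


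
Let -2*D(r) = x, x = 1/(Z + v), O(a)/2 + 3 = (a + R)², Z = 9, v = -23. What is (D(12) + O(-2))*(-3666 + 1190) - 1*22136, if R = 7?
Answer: -918179/7 ≈ -1.3117e+5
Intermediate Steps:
O(a) = -6 + 2*(7 + a)² (O(a) = -6 + 2*(a + 7)² = -6 + 2*(7 + a)²)
x = -1/14 (x = 1/(9 - 23) = 1/(-14) = -1/14 ≈ -0.071429)
D(r) = 1/28 (D(r) = -½*(-1/14) = 1/28)
(D(12) + O(-2))*(-3666 + 1190) - 1*22136 = (1/28 + (-6 + 2*(7 - 2)²))*(-3666 + 1190) - 1*22136 = (1/28 + (-6 + 2*5²))*(-2476) - 22136 = (1/28 + (-6 + 2*25))*(-2476) - 22136 = (1/28 + (-6 + 50))*(-2476) - 22136 = (1/28 + 44)*(-2476) - 22136 = (1233/28)*(-2476) - 22136 = -763227/7 - 22136 = -918179/7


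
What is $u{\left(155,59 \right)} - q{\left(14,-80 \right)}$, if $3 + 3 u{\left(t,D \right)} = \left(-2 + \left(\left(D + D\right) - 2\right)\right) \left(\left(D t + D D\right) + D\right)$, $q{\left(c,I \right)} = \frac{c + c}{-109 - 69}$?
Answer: $\frac{42900595}{89} \approx 4.8203 \cdot 10^{5}$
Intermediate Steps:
$q{\left(c,I \right)} = - \frac{c}{89}$ ($q{\left(c,I \right)} = \frac{2 c}{-178} = 2 c \left(- \frac{1}{178}\right) = - \frac{c}{89}$)
$u{\left(t,D \right)} = -1 + \frac{\left(-4 + 2 D\right) \left(D + D^{2} + D t\right)}{3}$ ($u{\left(t,D \right)} = -1 + \frac{\left(-2 + \left(\left(D + D\right) - 2\right)\right) \left(\left(D t + D D\right) + D\right)}{3} = -1 + \frac{\left(-2 + \left(2 D - 2\right)\right) \left(\left(D t + D^{2}\right) + D\right)}{3} = -1 + \frac{\left(-2 + \left(-2 + 2 D\right)\right) \left(\left(D^{2} + D t\right) + D\right)}{3} = -1 + \frac{\left(-4 + 2 D\right) \left(D + D^{2} + D t\right)}{3}$)
$u{\left(155,59 \right)} - q{\left(14,-80 \right)} = \left(-1 - \frac{236}{3} - \frac{2 \cdot 59^{2}}{3} + \frac{2 \cdot 59^{3}}{3} - \frac{236}{3} \cdot 155 + \frac{2}{3} \cdot 155 \cdot 59^{2}\right) - \left(- \frac{1}{89}\right) 14 = \left(-1 - \frac{236}{3} - \frac{6962}{3} + \frac{2}{3} \cdot 205379 - \frac{36580}{3} + \frac{2}{3} \cdot 155 \cdot 3481\right) - - \frac{14}{89} = \left(-1 - \frac{236}{3} - \frac{6962}{3} + \frac{410758}{3} - \frac{36580}{3} + \frac{1079110}{3}\right) + \frac{14}{89} = 482029 + \frac{14}{89} = \frac{42900595}{89}$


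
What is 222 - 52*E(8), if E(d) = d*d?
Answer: -3106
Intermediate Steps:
E(d) = d**2
222 - 52*E(8) = 222 - 52*8**2 = 222 - 52*64 = 222 - 3328 = -3106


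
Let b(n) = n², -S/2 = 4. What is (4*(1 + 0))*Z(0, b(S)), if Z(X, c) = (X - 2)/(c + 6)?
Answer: -4/35 ≈ -0.11429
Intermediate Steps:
S = -8 (S = -2*4 = -8)
Z(X, c) = (-2 + X)/(6 + c)
(4*(1 + 0))*Z(0, b(S)) = (4*(1 + 0))*((-2 + 0)/(6 + (-8)²)) = (4*1)*(-2/(6 + 64)) = 4*(-2/70) = 4*((1/70)*(-2)) = 4*(-1/35) = -4/35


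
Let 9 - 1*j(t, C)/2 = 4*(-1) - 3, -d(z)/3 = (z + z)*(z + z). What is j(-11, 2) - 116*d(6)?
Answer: 50144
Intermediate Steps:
d(z) = -12*z**2 (d(z) = -3*(z + z)*(z + z) = -3*2*z*2*z = -12*z**2)
j(t, C) = 32 (j(t, C) = 18 - 2*(4*(-1) - 3) = 18 - 2*(-4 - 3) = 18 - 2*(-7) = 18 + 14 = 32)
j(-11, 2) - 116*d(6) = 32 - (-1392)*6**2 = 32 - (-1392)*36 = 32 - 116*(-432) = 32 + 50112 = 50144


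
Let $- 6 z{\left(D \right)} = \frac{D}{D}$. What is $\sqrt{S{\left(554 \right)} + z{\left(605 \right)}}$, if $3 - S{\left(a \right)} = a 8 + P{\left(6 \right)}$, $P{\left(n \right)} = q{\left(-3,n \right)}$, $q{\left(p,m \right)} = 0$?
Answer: $\frac{5 i \sqrt{6378}}{6} \approx 66.552 i$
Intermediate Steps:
$P{\left(n \right)} = 0$
$z{\left(D \right)} = - \frac{1}{6}$ ($z{\left(D \right)} = - \frac{D \frac{1}{D}}{6} = \left(- \frac{1}{6}\right) 1 = - \frac{1}{6}$)
$S{\left(a \right)} = 3 - 8 a$ ($S{\left(a \right)} = 3 - \left(a 8 + 0\right) = 3 - \left(8 a + 0\right) = 3 - 8 a$)
$\sqrt{S{\left(554 \right)} + z{\left(605 \right)}} = \sqrt{\left(3 - 4432\right) - \frac{1}{6}} = \sqrt{-4429 - \frac{1}{6}} = \sqrt{- \frac{26575}{6}} = \frac{5 i \sqrt{6378}}{6}$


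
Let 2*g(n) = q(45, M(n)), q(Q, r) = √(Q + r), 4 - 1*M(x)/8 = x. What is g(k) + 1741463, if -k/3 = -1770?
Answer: 1741463 + I*√42403/2 ≈ 1.7415e+6 + 102.96*I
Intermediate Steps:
k = 5310 (k = -3*(-1770) = 5310)
M(x) = 32 - 8*x
g(n) = √(77 - 8*n)/2 (g(n) = √(45 + (32 - 8*n))/2 = √(77 - 8*n)/2)
g(k) + 1741463 = √(77 - 8*5310)/2 + 1741463 = √(77 - 42480)/2 + 1741463 = √(-42403)/2 + 1741463 = (I*√42403)/2 + 1741463 = I*√42403/2 + 1741463 = 1741463 + I*√42403/2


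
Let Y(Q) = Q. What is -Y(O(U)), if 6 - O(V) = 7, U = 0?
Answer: 1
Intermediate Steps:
O(V) = -1 (O(V) = 6 - 1*7 = 6 - 7 = -1)
-Y(O(U)) = -1*(-1) = 1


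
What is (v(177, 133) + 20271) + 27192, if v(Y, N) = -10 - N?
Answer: 47320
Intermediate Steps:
(v(177, 133) + 20271) + 27192 = ((-10 - 1*133) + 20271) + 27192 = ((-10 - 133) + 20271) + 27192 = (-143 + 20271) + 27192 = 20128 + 27192 = 47320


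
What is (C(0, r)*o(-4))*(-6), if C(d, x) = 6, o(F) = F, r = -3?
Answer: 144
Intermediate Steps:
(C(0, r)*o(-4))*(-6) = (6*(-4))*(-6) = -24*(-6) = 144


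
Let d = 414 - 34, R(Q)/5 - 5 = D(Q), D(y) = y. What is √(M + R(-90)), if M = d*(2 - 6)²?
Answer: √5655 ≈ 75.200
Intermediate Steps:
R(Q) = 25 + 5*Q
d = 380
M = 6080 (M = 380*(2 - 6)² = 380*(-4)² = 380*16 = 6080)
√(M + R(-90)) = √(6080 + (25 + 5*(-90))) = √(6080 + (25 - 450)) = √(6080 - 425) = √5655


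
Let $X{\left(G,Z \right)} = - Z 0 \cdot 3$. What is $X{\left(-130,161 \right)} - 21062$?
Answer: $-21062$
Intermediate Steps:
$X{\left(G,Z \right)} = 0$ ($X{\left(G,Z \right)} = - 0 \cdot 3 = \left(-1\right) 0 = 0$)
$X{\left(-130,161 \right)} - 21062 = 0 - 21062 = -21062$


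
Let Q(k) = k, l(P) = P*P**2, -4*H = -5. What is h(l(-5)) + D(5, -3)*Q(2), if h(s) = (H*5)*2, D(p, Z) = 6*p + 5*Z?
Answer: 85/2 ≈ 42.500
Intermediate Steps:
H = 5/4 (H = -1/4*(-5) = 5/4 ≈ 1.2500)
l(P) = P**3
D(p, Z) = 5*Z + 6*p
h(s) = 25/2 (h(s) = ((5/4)*5)*2 = (25/4)*2 = 25/2)
h(l(-5)) + D(5, -3)*Q(2) = 25/2 + (5*(-3) + 6*5)*2 = 25/2 + (-15 + 30)*2 = 25/2 + 15*2 = 25/2 + 30 = 85/2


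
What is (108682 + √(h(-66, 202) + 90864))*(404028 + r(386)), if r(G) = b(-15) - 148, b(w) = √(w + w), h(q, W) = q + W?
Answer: 2*(54341 + 5*√910)*(403880 + I*√30) ≈ 4.4016e+10 + 5.9693e+5*I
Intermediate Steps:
h(q, W) = W + q
b(w) = √2*√w (b(w) = √(2*w) = √2*√w)
r(G) = -148 + I*√30 (r(G) = √2*√(-15) - 148 = √2*(I*√15) - 148 = I*√30 - 148 = -148 + I*√30)
(108682 + √(h(-66, 202) + 90864))*(404028 + r(386)) = (108682 + √((202 - 66) + 90864))*(404028 + (-148 + I*√30)) = (108682 + √(136 + 90864))*(403880 + I*√30) = (108682 + √91000)*(403880 + I*√30) = (108682 + 10*√910)*(403880 + I*√30)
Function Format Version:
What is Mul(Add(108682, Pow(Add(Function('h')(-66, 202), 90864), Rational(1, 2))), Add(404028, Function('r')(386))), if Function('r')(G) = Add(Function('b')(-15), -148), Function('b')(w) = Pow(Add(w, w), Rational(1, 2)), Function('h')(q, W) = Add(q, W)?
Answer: Mul(2, Add(54341, Mul(5, Pow(910, Rational(1, 2)))), Add(403880, Mul(I, Pow(30, Rational(1, 2))))) ≈ Add(4.4016e+10, Mul(5.9693e+5, I))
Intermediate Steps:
Function('h')(q, W) = Add(W, q)
Function('b')(w) = Mul(Pow(2, Rational(1, 2)), Pow(w, Rational(1, 2))) (Function('b')(w) = Pow(Mul(2, w), Rational(1, 2)) = Mul(Pow(2, Rational(1, 2)), Pow(w, Rational(1, 2))))
Function('r')(G) = Add(-148, Mul(I, Pow(30, Rational(1, 2)))) (Function('r')(G) = Add(Mul(Pow(2, Rational(1, 2)), Pow(-15, Rational(1, 2))), -148) = Add(Mul(Pow(2, Rational(1, 2)), Mul(I, Pow(15, Rational(1, 2)))), -148) = Add(Mul(I, Pow(30, Rational(1, 2))), -148) = Add(-148, Mul(I, Pow(30, Rational(1, 2)))))
Mul(Add(108682, Pow(Add(Function('h')(-66, 202), 90864), Rational(1, 2))), Add(404028, Function('r')(386))) = Mul(Add(108682, Pow(Add(Add(202, -66), 90864), Rational(1, 2))), Add(404028, Add(-148, Mul(I, Pow(30, Rational(1, 2)))))) = Mul(Add(108682, Pow(Add(136, 90864), Rational(1, 2))), Add(403880, Mul(I, Pow(30, Rational(1, 2))))) = Mul(Add(108682, Pow(91000, Rational(1, 2))), Add(403880, Mul(I, Pow(30, Rational(1, 2))))) = Mul(Add(108682, Mul(10, Pow(910, Rational(1, 2)))), Add(403880, Mul(I, Pow(30, Rational(1, 2)))))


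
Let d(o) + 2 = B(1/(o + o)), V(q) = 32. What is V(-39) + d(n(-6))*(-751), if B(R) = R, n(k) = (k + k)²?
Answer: 441041/288 ≈ 1531.4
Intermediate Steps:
n(k) = 4*k² (n(k) = (2*k)² = 4*k²)
d(o) = -2 + 1/(2*o) (d(o) = -2 + 1/(o + o) = -2 + 1/(2*o))
V(-39) + d(n(-6))*(-751) = 32 + (-2 + 1/(2*((4*(-6)²))))*(-751) = 32 + (-2 + 1/(2*((4*36))))*(-751) = 32 + (-2 + (½)/144)*(-751) = 32 + (-2 + (½)*(1/144))*(-751) = 32 + (-2 + 1/288)*(-751) = 32 - 575/288*(-751) = 32 + 431825/288 = 441041/288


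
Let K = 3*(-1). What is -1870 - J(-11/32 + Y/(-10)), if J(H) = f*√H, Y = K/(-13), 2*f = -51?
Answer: -1870 + 51*I*√99190/1040 ≈ -1870.0 + 15.444*I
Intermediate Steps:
f = -51/2 (f = (½)*(-51) = -51/2 ≈ -25.500)
K = -3
Y = 3/13 (Y = -3/(-13) = -3*(-1/13) = 3/13 ≈ 0.23077)
J(H) = -51*√H/2
-1870 - J(-11/32 + Y/(-10)) = -1870 - (-51)*√(-11/32 + (3/13)/(-10))/2 = -1870 - (-51)*√(-11*1/32 + (3/13)*(-⅒))/2 = -1870 - (-51)*√(-11/32 - 3/130)/2 = -1870 - (-51)*√(-763/2080)/2 = -1870 - (-51)*I*√99190/520/2 = -1870 - (-51)*I*√99190/1040 = -1870 + 51*I*√99190/1040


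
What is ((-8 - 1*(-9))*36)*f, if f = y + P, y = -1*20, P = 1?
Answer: -684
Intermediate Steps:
y = -20
f = -19 (f = -20 + 1 = -19)
((-8 - 1*(-9))*36)*f = ((-8 - 1*(-9))*36)*(-19) = ((-8 + 9)*36)*(-19) = (1*36)*(-19) = 36*(-19) = -684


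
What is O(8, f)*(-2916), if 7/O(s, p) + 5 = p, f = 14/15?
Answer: 306180/61 ≈ 5019.3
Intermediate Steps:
f = 14/15 (f = 14*(1/15) = 14/15 ≈ 0.93333)
O(s, p) = 7/(-5 + p)
O(8, f)*(-2916) = (7/(-5 + 14/15))*(-2916) = (7/(-61/15))*(-2916) = (7*(-15/61))*(-2916) = -105/61*(-2916) = 306180/61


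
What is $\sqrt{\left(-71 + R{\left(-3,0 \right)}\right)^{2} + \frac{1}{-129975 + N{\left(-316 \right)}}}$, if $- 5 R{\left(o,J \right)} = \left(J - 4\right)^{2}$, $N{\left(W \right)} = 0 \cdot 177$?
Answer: $\frac{\sqrt{3720381306042}}{25995} \approx 74.2$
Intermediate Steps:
$N{\left(W \right)} = 0$
$R{\left(o,J \right)} = - \frac{\left(-4 + J\right)^{2}}{5}$ ($R{\left(o,J \right)} = - \frac{\left(J - 4\right)^{2}}{5} = - \frac{\left(-4 + J\right)^{2}}{5}$)
$\sqrt{\left(-71 + R{\left(-3,0 \right)}\right)^{2} + \frac{1}{-129975 + N{\left(-316 \right)}}} = \sqrt{\left(-71 - \frac{\left(-4 + 0\right)^{2}}{5}\right)^{2} + \frac{1}{-129975 + 0}} = \sqrt{\left(-71 - \frac{\left(-4\right)^{2}}{5}\right)^{2} + \frac{1}{-129975}} = \sqrt{\left(-71 - \frac{16}{5}\right)^{2} - \frac{1}{129975}} = \sqrt{\left(- \frac{371}{5}\right)^{2} - \frac{1}{129975}} = \sqrt{\frac{137641}{25} - \frac{1}{129975}} = \sqrt{\frac{715595558}{129975}} = \frac{\sqrt{3720381306042}}{25995}$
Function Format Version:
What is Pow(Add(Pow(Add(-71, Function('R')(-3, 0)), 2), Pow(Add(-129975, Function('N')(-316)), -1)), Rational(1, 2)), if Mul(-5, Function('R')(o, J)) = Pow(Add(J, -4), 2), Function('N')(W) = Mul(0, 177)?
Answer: Mul(Rational(1, 25995), Pow(3720381306042, Rational(1, 2))) ≈ 74.200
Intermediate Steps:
Function('N')(W) = 0
Function('R')(o, J) = Mul(Rational(-1, 5), Pow(Add(-4, J), 2)) (Function('R')(o, J) = Mul(Rational(-1, 5), Pow(Add(J, -4), 2)) = Mul(Rational(-1, 5), Pow(Add(-4, J), 2)))
Pow(Add(Pow(Add(-71, Function('R')(-3, 0)), 2), Pow(Add(-129975, Function('N')(-316)), -1)), Rational(1, 2)) = Pow(Add(Pow(Add(-71, Mul(Rational(-1, 5), Pow(Add(-4, 0), 2))), 2), Pow(Add(-129975, 0), -1)), Rational(1, 2)) = Pow(Add(Pow(Add(-71, Mul(Rational(-1, 5), Pow(-4, 2))), 2), Pow(-129975, -1)), Rational(1, 2)) = Pow(Add(Pow(Add(-71, Mul(Rational(-1, 5), 16)), 2), Rational(-1, 129975)), Rational(1, 2)) = Pow(Add(Pow(Add(-71, Rational(-16, 5)), 2), Rational(-1, 129975)), Rational(1, 2)) = Pow(Add(Pow(Rational(-371, 5), 2), Rational(-1, 129975)), Rational(1, 2)) = Pow(Add(Rational(137641, 25), Rational(-1, 129975)), Rational(1, 2)) = Pow(Rational(715595558, 129975), Rational(1, 2)) = Mul(Rational(1, 25995), Pow(3720381306042, Rational(1, 2)))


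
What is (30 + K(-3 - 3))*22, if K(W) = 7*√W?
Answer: 660 + 154*I*√6 ≈ 660.0 + 377.22*I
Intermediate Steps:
(30 + K(-3 - 3))*22 = (30 + 7*√(-3 - 3))*22 = (30 + 7*√(-6))*22 = (30 + 7*(I*√6))*22 = (30 + 7*I*√6)*22 = 660 + 154*I*√6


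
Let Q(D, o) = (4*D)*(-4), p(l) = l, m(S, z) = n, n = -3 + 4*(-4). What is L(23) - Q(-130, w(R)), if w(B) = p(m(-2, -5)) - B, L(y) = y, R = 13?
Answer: -2057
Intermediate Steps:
n = -19 (n = -3 - 16 = -19)
m(S, z) = -19
w(B) = -19 - B
Q(D, o) = -16*D
L(23) - Q(-130, w(R)) = 23 - (-16)*(-130) = 23 - 1*2080 = 23 - 2080 = -2057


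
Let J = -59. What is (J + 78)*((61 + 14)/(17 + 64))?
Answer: 475/27 ≈ 17.593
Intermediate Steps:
(J + 78)*((61 + 14)/(17 + 64)) = (-59 + 78)*((61 + 14)/(17 + 64)) = 19*(75/81) = 19*(75*(1/81)) = 19*(25/27) = 475/27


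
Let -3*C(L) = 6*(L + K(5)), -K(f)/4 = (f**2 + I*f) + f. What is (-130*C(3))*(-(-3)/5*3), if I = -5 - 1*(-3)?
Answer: -36036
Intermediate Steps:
I = -2 (I = -5 + 3 = -2)
K(f) = -4*f**2 + 4*f (K(f) = -4*((f**2 - 2*f) + f) = -4*(f**2 - f) = -4*f**2 + 4*f)
C(L) = 160 - 2*L (C(L) = -2*(L + 4*5*(1 - 1*5)) = -2*(L + 4*5*(1 - 5)) = -2*(L + 4*5*(-4)) = -2*(L - 80) = -2*(-80 + L) = -(-480 + 6*L)/3 = 160 - 2*L)
(-130*C(3))*(-(-3)/5*3) = (-130*(160 - 2*3))*(-(-3)/5*3) = (-130*(160 - 6))*(-(-3)/5*3) = (-130*154)*(-3*(-1/5)*3) = -12012*3 = -20020*9/5 = -36036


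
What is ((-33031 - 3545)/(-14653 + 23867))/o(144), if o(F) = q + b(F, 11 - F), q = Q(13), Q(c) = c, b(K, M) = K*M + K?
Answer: 18288/87509965 ≈ 0.00020898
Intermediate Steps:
b(K, M) = K + K*M
q = 13
o(F) = 13 + F*(12 - F) (o(F) = 13 + F*(1 + (11 - F)) = 13 + F*(12 - F))
((-33031 - 3545)/(-14653 + 23867))/o(144) = ((-33031 - 3545)/(-14653 + 23867))/(13 - 1*144*(-12 + 144)) = (-36576/9214)/(13 - 1*144*132) = (-36576*1/9214)/(13 - 19008) = -18288/4607/(-18995) = -18288/4607*(-1/18995) = 18288/87509965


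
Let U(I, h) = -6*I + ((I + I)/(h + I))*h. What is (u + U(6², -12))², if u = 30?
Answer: 49284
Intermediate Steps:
U(I, h) = -6*I + 2*I*h/(I + h) (U(I, h) = -6*I + ((2*I)/(I + h))*h = -6*I + (2*I/(I + h))*h = -6*I + 2*I*h/(I + h))
(u + U(6², -12))² = (30 - 2*6²*(2*(-12) + 3*6²)/(6² - 12))² = (30 - 2*36*(-24 + 3*36)/(36 - 12))² = (30 - 2*36*(-24 + 108)/24)² = (30 - 2*36*1/24*84)² = (30 - 252)² = (-222)² = 49284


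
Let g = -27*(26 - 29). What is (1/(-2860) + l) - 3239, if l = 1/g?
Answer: -750343961/231660 ≈ -3239.0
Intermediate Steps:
g = 81 (g = -27*(-3) = 81)
l = 1/81 ≈ 0.012346
(1/(-2860) + l) - 3239 = (1/(-2860) + 1/81) - 3239 = (-1/2860 + 1/81) - 3239 = 2779/231660 - 3239 = -750343961/231660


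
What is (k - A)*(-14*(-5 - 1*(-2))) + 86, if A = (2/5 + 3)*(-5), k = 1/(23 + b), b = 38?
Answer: 48842/61 ≈ 800.69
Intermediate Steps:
k = 1/61 (k = 1/(23 + 38) = 1/61 ≈ 0.016393)
A = -17 (A = (2*(⅕) + 3)*(-5) = (⅖ + 3)*(-5) = (17/5)*(-5) = -17)
(k - A)*(-14*(-5 - 1*(-2))) + 86 = (1/61 - 1*(-17))*(-14*(-5 - 1*(-2))) + 86 = (1/61 + 17)*(-14*(-5 + 2)) + 86 = 1038*(-14*(-3))/61 + 86 = (1038/61)*42 + 86 = 43596/61 + 86 = 48842/61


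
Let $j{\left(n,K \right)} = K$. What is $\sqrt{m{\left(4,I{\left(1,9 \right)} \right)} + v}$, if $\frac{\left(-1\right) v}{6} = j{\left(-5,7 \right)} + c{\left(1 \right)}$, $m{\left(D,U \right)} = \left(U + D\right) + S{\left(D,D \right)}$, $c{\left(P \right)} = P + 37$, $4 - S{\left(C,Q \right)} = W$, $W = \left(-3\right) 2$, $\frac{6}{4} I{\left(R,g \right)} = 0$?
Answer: $16 i \approx 16.0 i$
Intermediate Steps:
$I{\left(R,g \right)} = 0$ ($I{\left(R,g \right)} = \frac{2}{3} \cdot 0 = 0$)
$W = -6$
$S{\left(C,Q \right)} = 10$ ($S{\left(C,Q \right)} = 4 - -6 = 4 + 6 = 10$)
$c{\left(P \right)} = 37 + P$
$m{\left(D,U \right)} = 10 + D + U$ ($m{\left(D,U \right)} = \left(U + D\right) + 10 = \left(D + U\right) + 10 = 10 + D + U$)
$v = -270$ ($v = - 6 \left(7 + \left(37 + 1\right)\right) = - 6 \left(7 + 38\right) = \left(-6\right) 45 = -270$)
$\sqrt{m{\left(4,I{\left(1,9 \right)} \right)} + v} = \sqrt{\left(10 + 4 + 0\right) - 270} = \sqrt{14 - 270} = \sqrt{-256} = 16 i$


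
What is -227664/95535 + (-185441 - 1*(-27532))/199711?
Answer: -6728093491/2119932265 ≈ -3.1737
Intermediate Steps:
-227664/95535 + (-185441 - 1*(-27532))/199711 = -227664*1/95535 + (-185441 + 27532)*(1/199711) = -25296/10615 - 157909*1/199711 = -25296/10615 - 157909/199711 = -6728093491/2119932265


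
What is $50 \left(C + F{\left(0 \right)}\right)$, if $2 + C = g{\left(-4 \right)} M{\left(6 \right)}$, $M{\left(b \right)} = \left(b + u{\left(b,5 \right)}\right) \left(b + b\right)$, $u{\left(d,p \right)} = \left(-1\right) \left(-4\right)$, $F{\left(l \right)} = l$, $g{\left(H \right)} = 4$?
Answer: $23900$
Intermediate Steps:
$u{\left(d,p \right)} = 4$
$M{\left(b \right)} = 2 b \left(4 + b\right)$ ($M{\left(b \right)} = \left(b + 4\right) \left(b + b\right) = \left(4 + b\right) 2 b = 2 b \left(4 + b\right)$)
$C = 478$ ($C = -2 + 4 \cdot 2 \cdot 6 \left(4 + 6\right) = -2 + 4 \cdot 2 \cdot 6 \cdot 10 = -2 + 4 \cdot 120 = -2 + 480 = 478$)
$50 \left(C + F{\left(0 \right)}\right) = 50 \left(478 + 0\right) = 50 \cdot 478 = 23900$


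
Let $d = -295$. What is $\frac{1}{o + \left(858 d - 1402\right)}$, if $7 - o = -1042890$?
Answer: $\frac{1}{788385} \approx 1.2684 \cdot 10^{-6}$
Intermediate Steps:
$o = 1042897$ ($o = 7 - -1042890 = 7 + 1042890 = 1042897$)
$\frac{1}{o + \left(858 d - 1402\right)} = \frac{1}{1042897 + \left(858 \left(-295\right) - 1402\right)} = \frac{1}{1042897 - 254512} = \frac{1}{788385}$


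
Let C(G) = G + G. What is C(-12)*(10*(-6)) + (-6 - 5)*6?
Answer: 1374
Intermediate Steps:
C(G) = 2*G
C(-12)*(10*(-6)) + (-6 - 5)*6 = (2*(-12))*(10*(-6)) + (-6 - 5)*6 = -24*(-60) - 11*6 = 1440 - 66 = 1374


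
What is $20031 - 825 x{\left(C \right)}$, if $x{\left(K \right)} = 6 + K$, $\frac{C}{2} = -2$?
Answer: $18381$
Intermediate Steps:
$C = -4$ ($C = 2 \left(-2\right) = -4$)
$20031 - 825 x{\left(C \right)} = 20031 - 825 \left(6 - 4\right) = 20031 - 1650 = 18381$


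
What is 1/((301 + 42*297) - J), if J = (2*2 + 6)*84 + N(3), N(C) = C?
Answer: 1/11932 ≈ 8.3808e-5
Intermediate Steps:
J = 843 (J = (2*2 + 6)*84 + 3 = (4 + 6)*84 + 3 = 10*84 + 3 = 840 + 3 = 843)
1/((301 + 42*297) - J) = 1/((301 + 42*297) - 1*843) = 1/((301 + 12474) - 843) = 1/(12775 - 843) = 1/11932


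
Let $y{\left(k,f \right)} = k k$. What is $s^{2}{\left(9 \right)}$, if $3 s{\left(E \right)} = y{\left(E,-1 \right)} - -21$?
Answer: $1156$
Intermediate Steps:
$y{\left(k,f \right)} = k^{2}$
$s{\left(E \right)} = 7 + \frac{E^{2}}{3}$ ($s{\left(E \right)} = \frac{E^{2} - -21}{3} = \frac{E^{2} + 21}{3} = \frac{21 + E^{2}}{3} = 7 + \frac{E^{2}}{3}$)
$s^{2}{\left(9 \right)} = \left(7 + \frac{9^{2}}{3}\right)^{2} = \left(7 + \frac{1}{3} \cdot 81\right)^{2} = \left(7 + 27\right)^{2} = 34^{2} = 1156$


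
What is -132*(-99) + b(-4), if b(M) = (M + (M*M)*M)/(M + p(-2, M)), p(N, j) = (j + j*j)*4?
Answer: 143731/11 ≈ 13066.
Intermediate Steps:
p(N, j) = 4*j + 4*j**2 (p(N, j) = (j + j**2)*4 = 4*j + 4*j**2)
b(M) = (M + M**3)/(M + 4*M*(1 + M)) (b(M) = (M + (M*M)*M)/(M + 4*M*(1 + M)) = (M + M**2*M)/(M + 4*M*(1 + M)) = (M + M**3)/(M + 4*M*(1 + M)))
-132*(-99) + b(-4) = -132*(-99) + (1 + (-4)**2)/(5 + 4*(-4)) = 13068 + (1 + 16)/(5 - 16) = 13068 + 17/(-11) = 13068 - 1/11*17 = 13068 - 17/11 = 143731/11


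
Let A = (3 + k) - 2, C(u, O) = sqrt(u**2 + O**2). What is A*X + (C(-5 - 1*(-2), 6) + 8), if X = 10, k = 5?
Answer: 68 + 3*sqrt(5) ≈ 74.708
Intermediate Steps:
C(u, O) = sqrt(O**2 + u**2)
A = 6 (A = (3 + 5) - 2 = 8 - 2 = 6)
A*X + (C(-5 - 1*(-2), 6) + 8) = 6*10 + (sqrt(6**2 + (-5 - 1*(-2))**2) + 8) = 60 + (sqrt(36 + (-5 + 2)**2) + 8) = 60 + (sqrt(36 + (-3)**2) + 8) = 60 + (sqrt(36 + 9) + 8) = 60 + (sqrt(45) + 8) = 60 + (3*sqrt(5) + 8) = 60 + (8 + 3*sqrt(5)) = 68 + 3*sqrt(5)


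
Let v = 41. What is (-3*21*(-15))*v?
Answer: 38745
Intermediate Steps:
(-3*21*(-15))*v = (-3*21*(-15))*41 = -63*(-15)*41 = 945*41 = 38745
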